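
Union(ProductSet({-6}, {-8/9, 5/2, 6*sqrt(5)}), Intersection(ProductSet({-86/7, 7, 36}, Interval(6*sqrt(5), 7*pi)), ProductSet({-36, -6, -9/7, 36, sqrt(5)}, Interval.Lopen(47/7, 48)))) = Union(ProductSet({-6}, {-8/9, 5/2, 6*sqrt(5)}), ProductSet({36}, Interval(6*sqrt(5), 7*pi)))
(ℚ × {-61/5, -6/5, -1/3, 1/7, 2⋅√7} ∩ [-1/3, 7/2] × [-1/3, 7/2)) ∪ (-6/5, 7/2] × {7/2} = ((-6/5, 7/2] × {7/2}) ∪ ((ℚ ∩ [-1/3, 7/2]) × {-1/3, 1/7})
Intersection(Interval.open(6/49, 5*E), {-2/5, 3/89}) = EmptySet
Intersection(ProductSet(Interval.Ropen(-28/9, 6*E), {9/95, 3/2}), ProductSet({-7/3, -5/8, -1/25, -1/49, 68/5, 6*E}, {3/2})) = ProductSet({-7/3, -5/8, -1/25, -1/49, 68/5}, {3/2})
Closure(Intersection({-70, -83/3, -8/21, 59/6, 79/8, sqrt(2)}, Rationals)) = {-70, -83/3, -8/21, 59/6, 79/8}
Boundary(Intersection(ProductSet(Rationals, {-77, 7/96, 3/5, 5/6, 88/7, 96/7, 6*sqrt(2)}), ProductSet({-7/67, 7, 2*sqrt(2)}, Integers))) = ProductSet({-7/67, 7}, {-77})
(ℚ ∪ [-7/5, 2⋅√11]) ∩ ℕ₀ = ℕ₀ ∪ {0, 1, …, 6}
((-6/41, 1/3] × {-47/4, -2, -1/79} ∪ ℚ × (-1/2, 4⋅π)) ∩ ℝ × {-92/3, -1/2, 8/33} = ℚ × {8/33}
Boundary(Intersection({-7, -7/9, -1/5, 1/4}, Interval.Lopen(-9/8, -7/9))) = {-7/9}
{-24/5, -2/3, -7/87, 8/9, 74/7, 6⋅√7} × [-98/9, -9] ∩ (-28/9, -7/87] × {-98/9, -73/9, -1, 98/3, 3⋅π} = {-2/3, -7/87} × {-98/9}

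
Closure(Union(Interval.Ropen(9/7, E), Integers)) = Union(Integers, Interval(9/7, E))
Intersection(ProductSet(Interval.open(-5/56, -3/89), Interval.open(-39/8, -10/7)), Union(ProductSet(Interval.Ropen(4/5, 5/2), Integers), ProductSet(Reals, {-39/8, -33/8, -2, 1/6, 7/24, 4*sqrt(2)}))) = ProductSet(Interval.open(-5/56, -3/89), {-33/8, -2})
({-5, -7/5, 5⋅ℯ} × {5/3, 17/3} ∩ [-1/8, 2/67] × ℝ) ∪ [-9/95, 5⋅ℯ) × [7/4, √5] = [-9/95, 5⋅ℯ) × [7/4, √5]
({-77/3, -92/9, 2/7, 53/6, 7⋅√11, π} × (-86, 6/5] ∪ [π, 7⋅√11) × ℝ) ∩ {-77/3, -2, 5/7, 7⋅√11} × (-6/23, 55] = {-77/3, 7⋅√11} × (-6/23, 6/5]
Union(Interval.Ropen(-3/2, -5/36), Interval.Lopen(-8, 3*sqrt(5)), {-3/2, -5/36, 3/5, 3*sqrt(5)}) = Interval.Lopen(-8, 3*sqrt(5))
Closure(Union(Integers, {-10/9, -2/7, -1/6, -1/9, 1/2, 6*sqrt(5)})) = Union({-10/9, -2/7, -1/6, -1/9, 1/2, 6*sqrt(5)}, Integers)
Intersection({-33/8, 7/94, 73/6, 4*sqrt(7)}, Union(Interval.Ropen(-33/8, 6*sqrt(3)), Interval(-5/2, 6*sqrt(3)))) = {-33/8, 7/94}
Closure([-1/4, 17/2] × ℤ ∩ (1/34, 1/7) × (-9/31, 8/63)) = [1/34, 1/7] × {0}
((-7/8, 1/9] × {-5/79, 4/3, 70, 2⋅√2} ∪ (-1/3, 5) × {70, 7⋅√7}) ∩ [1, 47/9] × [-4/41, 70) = [1, 5) × {7⋅√7}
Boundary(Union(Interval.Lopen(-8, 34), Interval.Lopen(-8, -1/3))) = {-8, 34}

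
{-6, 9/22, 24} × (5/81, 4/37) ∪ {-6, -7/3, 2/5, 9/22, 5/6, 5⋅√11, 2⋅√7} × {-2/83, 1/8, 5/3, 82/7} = ({-6, 9/22, 24} × (5/81, 4/37)) ∪ ({-6, -7/3, 2/5, 9/22, 5/6, 5⋅√11, 2⋅√7} × {-2/83, 1/8, 5/3, 82/7})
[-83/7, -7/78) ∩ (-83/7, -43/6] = (-83/7, -43/6]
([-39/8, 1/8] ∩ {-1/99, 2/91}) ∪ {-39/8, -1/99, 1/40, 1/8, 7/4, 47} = {-39/8, -1/99, 2/91, 1/40, 1/8, 7/4, 47}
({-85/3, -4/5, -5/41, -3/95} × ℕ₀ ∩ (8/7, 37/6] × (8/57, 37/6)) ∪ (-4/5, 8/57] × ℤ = (-4/5, 8/57] × ℤ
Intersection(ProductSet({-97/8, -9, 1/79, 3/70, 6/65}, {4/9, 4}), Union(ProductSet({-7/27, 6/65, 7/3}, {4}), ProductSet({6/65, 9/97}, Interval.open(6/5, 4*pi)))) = ProductSet({6/65}, {4})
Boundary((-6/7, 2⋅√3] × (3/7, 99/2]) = ({-6/7, 2⋅√3} × [3/7, 99/2]) ∪ ([-6/7, 2⋅√3] × {3/7, 99/2})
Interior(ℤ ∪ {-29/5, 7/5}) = ∅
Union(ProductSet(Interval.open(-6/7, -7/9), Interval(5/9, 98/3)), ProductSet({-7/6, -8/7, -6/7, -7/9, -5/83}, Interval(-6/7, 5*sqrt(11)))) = Union(ProductSet({-7/6, -8/7, -6/7, -7/9, -5/83}, Interval(-6/7, 5*sqrt(11))), ProductSet(Interval.open(-6/7, -7/9), Interval(5/9, 98/3)))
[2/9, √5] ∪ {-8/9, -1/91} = {-8/9, -1/91} ∪ [2/9, √5]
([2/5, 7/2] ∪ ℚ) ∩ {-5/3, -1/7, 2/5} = {-5/3, -1/7, 2/5}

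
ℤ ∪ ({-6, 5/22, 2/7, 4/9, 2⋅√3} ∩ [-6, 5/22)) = ℤ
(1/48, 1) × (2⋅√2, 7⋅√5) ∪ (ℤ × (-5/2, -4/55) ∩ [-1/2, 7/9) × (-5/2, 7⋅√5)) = ({0} × (-5/2, -4/55)) ∪ ((1/48, 1) × (2⋅√2, 7⋅√5))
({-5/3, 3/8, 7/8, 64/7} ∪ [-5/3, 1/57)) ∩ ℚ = {3/8, 7/8, 64/7} ∪ (ℚ ∩ [-5/3, 1/57))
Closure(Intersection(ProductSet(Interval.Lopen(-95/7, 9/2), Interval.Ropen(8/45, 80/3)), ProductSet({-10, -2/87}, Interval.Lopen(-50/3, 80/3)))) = ProductSet({-10, -2/87}, Interval(8/45, 80/3))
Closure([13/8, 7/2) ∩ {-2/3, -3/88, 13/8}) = {13/8}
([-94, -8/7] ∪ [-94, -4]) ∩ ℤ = {-94, -93, …, -2}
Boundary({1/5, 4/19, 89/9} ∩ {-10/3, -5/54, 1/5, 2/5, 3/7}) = {1/5}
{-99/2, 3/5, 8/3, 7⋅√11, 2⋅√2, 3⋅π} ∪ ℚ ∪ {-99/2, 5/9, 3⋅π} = ℚ ∪ {7⋅√11, 2⋅√2, 3⋅π}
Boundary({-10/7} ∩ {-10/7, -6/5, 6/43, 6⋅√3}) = {-10/7}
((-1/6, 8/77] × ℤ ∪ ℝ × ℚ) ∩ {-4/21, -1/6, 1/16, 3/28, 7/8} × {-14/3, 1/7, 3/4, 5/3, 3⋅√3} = {-4/21, -1/6, 1/16, 3/28, 7/8} × {-14/3, 1/7, 3/4, 5/3}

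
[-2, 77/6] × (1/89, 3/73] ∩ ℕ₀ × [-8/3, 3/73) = {0, 1, …, 12} × (1/89, 3/73)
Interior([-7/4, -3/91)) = (-7/4, -3/91)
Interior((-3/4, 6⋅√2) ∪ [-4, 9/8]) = (-4, 6⋅√2)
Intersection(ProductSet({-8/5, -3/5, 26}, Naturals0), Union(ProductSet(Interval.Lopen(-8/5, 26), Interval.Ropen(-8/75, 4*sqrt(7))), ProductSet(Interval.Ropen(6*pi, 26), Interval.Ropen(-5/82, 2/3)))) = ProductSet({-3/5, 26}, Range(0, 11, 1))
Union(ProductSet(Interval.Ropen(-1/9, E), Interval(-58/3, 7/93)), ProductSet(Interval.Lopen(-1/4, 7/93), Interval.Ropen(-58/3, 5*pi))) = Union(ProductSet(Interval.Lopen(-1/4, 7/93), Interval.Ropen(-58/3, 5*pi)), ProductSet(Interval.Ropen(-1/9, E), Interval(-58/3, 7/93)))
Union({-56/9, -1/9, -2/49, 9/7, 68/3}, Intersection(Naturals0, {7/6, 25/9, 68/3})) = {-56/9, -1/9, -2/49, 9/7, 68/3}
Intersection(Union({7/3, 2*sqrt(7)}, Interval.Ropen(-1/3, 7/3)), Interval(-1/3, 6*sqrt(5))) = Union({2*sqrt(7)}, Interval(-1/3, 7/3))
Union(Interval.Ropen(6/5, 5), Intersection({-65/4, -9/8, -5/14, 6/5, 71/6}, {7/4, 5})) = Interval.Ropen(6/5, 5)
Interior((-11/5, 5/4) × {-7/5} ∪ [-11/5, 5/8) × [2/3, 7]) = (-11/5, 5/8) × (2/3, 7)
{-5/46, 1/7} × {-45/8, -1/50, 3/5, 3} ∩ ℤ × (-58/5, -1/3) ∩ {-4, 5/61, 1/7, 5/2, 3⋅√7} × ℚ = ∅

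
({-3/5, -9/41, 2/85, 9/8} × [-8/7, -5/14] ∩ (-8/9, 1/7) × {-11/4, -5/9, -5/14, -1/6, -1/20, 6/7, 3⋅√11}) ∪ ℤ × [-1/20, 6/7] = (ℤ × [-1/20, 6/7]) ∪ ({-3/5, -9/41, 2/85} × {-5/9, -5/14})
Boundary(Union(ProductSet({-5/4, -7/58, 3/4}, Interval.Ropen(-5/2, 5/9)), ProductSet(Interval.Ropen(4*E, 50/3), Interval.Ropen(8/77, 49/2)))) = Union(ProductSet({50/3, 4*E}, Interval(8/77, 49/2)), ProductSet({-5/4, -7/58, 3/4}, Interval(-5/2, 5/9)), ProductSet(Interval(4*E, 50/3), {8/77, 49/2}))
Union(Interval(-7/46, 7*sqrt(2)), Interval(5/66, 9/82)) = Interval(-7/46, 7*sqrt(2))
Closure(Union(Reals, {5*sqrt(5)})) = Reals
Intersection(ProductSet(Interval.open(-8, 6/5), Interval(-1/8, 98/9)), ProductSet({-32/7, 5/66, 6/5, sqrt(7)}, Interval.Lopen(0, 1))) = ProductSet({-32/7, 5/66}, Interval.Lopen(0, 1))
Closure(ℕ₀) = ℕ₀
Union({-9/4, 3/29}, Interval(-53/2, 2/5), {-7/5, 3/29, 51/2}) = Union({51/2}, Interval(-53/2, 2/5))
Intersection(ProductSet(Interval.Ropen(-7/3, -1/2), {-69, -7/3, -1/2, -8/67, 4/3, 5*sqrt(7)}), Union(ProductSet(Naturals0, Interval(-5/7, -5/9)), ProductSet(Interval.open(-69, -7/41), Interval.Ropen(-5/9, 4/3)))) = ProductSet(Interval.Ropen(-7/3, -1/2), {-1/2, -8/67})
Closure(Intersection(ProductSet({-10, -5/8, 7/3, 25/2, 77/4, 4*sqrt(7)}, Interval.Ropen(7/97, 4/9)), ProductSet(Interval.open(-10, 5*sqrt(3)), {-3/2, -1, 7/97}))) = ProductSet({-5/8, 7/3}, {7/97})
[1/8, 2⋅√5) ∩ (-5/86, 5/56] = ∅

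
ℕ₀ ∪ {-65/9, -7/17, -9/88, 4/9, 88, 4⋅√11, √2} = {-65/9, -7/17, -9/88, 4/9, 4⋅√11, √2} ∪ ℕ₀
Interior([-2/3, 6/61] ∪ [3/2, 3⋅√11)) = (-2/3, 6/61) ∪ (3/2, 3⋅√11)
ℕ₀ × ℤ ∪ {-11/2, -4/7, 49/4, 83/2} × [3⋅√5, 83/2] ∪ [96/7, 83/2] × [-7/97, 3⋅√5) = (ℕ₀ × ℤ) ∪ ({-11/2, -4/7, 49/4, 83/2} × [3⋅√5, 83/2]) ∪ ([96/7, 83/2] × [-7/97, 3⋅√5))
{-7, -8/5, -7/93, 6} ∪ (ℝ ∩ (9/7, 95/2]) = {-7, -8/5, -7/93} ∪ (9/7, 95/2]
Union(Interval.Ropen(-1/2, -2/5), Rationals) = Union(Interval(-1/2, -2/5), Rationals)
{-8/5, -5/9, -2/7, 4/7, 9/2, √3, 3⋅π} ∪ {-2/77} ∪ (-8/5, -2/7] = [-8/5, -2/7] ∪ {-2/77, 4/7, 9/2, √3, 3⋅π}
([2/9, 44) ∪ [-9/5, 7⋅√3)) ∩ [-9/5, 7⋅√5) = [-9/5, 7⋅√5)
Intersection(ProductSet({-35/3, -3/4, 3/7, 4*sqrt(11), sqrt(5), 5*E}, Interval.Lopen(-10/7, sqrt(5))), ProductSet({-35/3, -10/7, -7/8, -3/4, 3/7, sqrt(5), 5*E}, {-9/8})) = ProductSet({-35/3, -3/4, 3/7, sqrt(5), 5*E}, {-9/8})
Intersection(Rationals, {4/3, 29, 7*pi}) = {4/3, 29}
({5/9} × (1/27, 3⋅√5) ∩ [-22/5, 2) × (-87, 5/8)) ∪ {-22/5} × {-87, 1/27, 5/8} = ({-22/5} × {-87, 1/27, 5/8}) ∪ ({5/9} × (1/27, 5/8))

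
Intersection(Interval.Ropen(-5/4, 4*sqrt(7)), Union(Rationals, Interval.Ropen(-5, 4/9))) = Union(Intersection(Interval.Ropen(-5/4, 4*sqrt(7)), Rationals), Interval(-5/4, 4/9))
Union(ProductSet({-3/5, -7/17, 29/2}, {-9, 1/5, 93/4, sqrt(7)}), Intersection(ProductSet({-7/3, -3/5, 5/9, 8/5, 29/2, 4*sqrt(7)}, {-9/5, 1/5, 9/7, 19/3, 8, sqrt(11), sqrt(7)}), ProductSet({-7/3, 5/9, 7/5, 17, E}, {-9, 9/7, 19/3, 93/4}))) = Union(ProductSet({-7/3, 5/9}, {9/7, 19/3}), ProductSet({-3/5, -7/17, 29/2}, {-9, 1/5, 93/4, sqrt(7)}))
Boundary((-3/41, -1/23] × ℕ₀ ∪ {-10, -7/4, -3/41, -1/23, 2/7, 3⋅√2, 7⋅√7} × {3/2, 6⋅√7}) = ([-3/41, -1/23] × ℕ₀) ∪ ({-10, -7/4, -3/41, -1/23, 2/7, 3⋅√2, 7⋅√7} × {3/2, 6⋅√7})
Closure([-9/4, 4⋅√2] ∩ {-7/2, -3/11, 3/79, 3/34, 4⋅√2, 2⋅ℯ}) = {-3/11, 3/79, 3/34, 4⋅√2, 2⋅ℯ}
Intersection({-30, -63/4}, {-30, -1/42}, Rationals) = {-30}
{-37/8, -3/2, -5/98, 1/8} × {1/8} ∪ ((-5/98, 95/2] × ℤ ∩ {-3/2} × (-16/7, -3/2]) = {-37/8, -3/2, -5/98, 1/8} × {1/8}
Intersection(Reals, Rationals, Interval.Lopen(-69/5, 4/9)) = Intersection(Interval.Lopen(-69/5, 4/9), Rationals)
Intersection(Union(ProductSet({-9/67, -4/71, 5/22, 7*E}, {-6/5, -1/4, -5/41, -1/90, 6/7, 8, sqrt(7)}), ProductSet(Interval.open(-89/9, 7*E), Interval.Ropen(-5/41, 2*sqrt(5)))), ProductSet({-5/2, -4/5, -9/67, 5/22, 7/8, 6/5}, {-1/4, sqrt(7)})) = Union(ProductSet({-9/67, 5/22}, {-1/4, sqrt(7)}), ProductSet({-5/2, -4/5, -9/67, 5/22, 7/8, 6/5}, {sqrt(7)}))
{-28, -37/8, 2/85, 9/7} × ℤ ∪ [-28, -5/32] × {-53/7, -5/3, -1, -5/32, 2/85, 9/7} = ({-28, -37/8, 2/85, 9/7} × ℤ) ∪ ([-28, -5/32] × {-53/7, -5/3, -1, -5/32, 2/85, 9/7})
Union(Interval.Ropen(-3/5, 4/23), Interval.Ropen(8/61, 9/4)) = Interval.Ropen(-3/5, 9/4)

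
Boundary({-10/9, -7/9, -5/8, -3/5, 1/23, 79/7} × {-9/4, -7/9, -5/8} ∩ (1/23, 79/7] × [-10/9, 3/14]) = {79/7} × {-7/9, -5/8}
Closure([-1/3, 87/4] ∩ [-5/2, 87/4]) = [-1/3, 87/4]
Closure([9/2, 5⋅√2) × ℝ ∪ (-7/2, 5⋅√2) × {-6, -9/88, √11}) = ([9/2, 5⋅√2] × ℝ) ∪ ([-7/2, 5⋅√2] × {-6, -9/88, √11})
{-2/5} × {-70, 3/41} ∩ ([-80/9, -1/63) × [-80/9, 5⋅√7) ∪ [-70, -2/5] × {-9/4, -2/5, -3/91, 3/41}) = {-2/5} × {3/41}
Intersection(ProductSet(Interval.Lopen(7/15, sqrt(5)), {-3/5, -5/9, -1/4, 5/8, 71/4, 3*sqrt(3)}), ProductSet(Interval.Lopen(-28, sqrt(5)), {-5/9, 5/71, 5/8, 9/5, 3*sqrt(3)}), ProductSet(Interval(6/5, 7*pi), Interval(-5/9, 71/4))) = ProductSet(Interval(6/5, sqrt(5)), {-5/9, 5/8, 3*sqrt(3)})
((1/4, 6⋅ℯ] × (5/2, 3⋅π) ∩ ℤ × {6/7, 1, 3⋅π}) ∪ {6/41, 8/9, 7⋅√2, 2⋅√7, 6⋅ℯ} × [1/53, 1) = {6/41, 8/9, 7⋅√2, 2⋅√7, 6⋅ℯ} × [1/53, 1)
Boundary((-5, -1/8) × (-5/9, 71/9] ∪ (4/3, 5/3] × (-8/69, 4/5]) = ({-5, -1/8} × [-5/9, 71/9]) ∪ ({4/3, 5/3} × [-8/69, 4/5]) ∪ ([-5, -1/8] × {-5/9, 71/9}) ∪ ([4/3, 5/3] × {-8/69, 4/5})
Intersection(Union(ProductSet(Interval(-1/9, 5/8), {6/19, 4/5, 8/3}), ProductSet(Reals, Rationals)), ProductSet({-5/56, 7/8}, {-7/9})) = ProductSet({-5/56, 7/8}, {-7/9})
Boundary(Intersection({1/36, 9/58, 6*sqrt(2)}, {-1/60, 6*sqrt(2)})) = {6*sqrt(2)}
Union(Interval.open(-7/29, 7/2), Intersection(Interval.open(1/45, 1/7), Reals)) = Interval.open(-7/29, 7/2)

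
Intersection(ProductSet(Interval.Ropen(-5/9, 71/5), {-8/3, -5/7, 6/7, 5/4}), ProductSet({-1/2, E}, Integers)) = EmptySet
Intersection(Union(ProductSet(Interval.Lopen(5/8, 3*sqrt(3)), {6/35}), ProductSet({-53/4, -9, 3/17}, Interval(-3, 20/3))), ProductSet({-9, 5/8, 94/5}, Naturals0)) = ProductSet({-9}, Range(0, 7, 1))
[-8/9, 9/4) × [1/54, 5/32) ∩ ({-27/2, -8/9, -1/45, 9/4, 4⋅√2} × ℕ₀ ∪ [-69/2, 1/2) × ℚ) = [-8/9, 1/2) × (ℚ ∩ [1/54, 5/32))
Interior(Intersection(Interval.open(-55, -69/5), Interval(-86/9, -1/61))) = EmptySet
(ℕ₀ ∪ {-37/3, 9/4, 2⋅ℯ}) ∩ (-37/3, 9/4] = {0, 1, 2} ∪ {9/4}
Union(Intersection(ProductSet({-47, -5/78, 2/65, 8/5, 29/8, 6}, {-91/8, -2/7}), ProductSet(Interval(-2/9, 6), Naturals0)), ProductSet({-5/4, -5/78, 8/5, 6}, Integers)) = ProductSet({-5/4, -5/78, 8/5, 6}, Integers)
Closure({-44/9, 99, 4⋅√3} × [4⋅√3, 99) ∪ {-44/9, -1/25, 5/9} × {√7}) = ({-44/9, -1/25, 5/9} × {√7}) ∪ ({-44/9, 99, 4⋅√3} × [4⋅√3, 99])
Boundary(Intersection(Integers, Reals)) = Integers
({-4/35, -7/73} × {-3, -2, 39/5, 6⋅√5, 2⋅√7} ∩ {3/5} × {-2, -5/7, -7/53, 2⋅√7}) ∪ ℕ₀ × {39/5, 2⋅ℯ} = ℕ₀ × {39/5, 2⋅ℯ}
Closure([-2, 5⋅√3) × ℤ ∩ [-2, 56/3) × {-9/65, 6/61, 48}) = [-2, 5⋅√3] × {48}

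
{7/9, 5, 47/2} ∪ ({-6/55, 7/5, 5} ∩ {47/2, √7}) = {7/9, 5, 47/2}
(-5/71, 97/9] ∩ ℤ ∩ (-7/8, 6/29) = {0}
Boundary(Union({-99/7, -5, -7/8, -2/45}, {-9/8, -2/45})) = {-99/7, -5, -9/8, -7/8, -2/45}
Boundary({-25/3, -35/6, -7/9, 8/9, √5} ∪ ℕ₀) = {-25/3, -35/6, -7/9, 8/9, √5} ∪ ℕ₀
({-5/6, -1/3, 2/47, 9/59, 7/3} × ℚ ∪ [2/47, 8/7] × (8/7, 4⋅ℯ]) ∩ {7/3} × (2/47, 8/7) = {7/3} × (ℚ ∩ (2/47, 8/7))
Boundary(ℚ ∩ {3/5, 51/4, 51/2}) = {3/5, 51/4, 51/2}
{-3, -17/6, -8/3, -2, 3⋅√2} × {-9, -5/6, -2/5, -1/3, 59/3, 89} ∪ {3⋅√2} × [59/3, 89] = ({3⋅√2} × [59/3, 89]) ∪ ({-3, -17/6, -8/3, -2, 3⋅√2} × {-9, -5/6, -2/5, -1/3, 59/3, 89})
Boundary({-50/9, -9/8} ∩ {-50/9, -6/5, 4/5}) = {-50/9}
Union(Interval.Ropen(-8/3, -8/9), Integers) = Union(Integers, Interval.Ropen(-8/3, -8/9))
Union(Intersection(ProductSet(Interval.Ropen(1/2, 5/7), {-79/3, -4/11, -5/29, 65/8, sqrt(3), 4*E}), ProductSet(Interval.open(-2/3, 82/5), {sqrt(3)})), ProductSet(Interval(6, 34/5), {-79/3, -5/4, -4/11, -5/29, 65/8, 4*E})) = Union(ProductSet(Interval.Ropen(1/2, 5/7), {sqrt(3)}), ProductSet(Interval(6, 34/5), {-79/3, -5/4, -4/11, -5/29, 65/8, 4*E}))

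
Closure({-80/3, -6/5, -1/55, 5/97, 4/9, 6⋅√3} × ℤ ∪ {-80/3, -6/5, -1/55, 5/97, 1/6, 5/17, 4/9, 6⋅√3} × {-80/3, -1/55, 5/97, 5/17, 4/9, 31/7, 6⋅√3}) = ({-80/3, -6/5, -1/55, 5/97, 4/9, 6⋅√3} × ℤ) ∪ ({-80/3, -6/5, -1/55, 5/97, 1/6, 5/17, 4/9, 6⋅√3} × {-80/3, -1/55, 5/97, 5/17, 4/9, 31/7, 6⋅√3})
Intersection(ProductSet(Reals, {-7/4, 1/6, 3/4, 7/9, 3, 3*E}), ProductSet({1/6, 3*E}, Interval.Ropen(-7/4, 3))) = ProductSet({1/6, 3*E}, {-7/4, 1/6, 3/4, 7/9})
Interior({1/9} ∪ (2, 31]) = (2, 31)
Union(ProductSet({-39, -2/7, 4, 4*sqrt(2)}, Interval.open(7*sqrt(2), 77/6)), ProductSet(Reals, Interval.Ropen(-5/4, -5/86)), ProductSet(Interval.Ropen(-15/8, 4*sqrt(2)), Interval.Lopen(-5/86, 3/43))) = Union(ProductSet({-39, -2/7, 4, 4*sqrt(2)}, Interval.open(7*sqrt(2), 77/6)), ProductSet(Interval.Ropen(-15/8, 4*sqrt(2)), Interval.Lopen(-5/86, 3/43)), ProductSet(Reals, Interval.Ropen(-5/4, -5/86)))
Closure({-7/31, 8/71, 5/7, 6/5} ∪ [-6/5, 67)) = [-6/5, 67]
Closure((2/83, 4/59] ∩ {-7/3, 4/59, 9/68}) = {4/59}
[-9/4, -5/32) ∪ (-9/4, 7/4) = [-9/4, 7/4)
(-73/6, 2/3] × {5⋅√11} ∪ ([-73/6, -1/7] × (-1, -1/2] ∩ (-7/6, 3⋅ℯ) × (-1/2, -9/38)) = (-73/6, 2/3] × {5⋅√11}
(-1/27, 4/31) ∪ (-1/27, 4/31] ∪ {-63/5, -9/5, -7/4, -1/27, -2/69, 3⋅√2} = {-63/5, -9/5, -7/4, 3⋅√2} ∪ [-1/27, 4/31]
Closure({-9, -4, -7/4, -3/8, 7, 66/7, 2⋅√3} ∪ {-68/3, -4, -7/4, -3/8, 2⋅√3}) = {-68/3, -9, -4, -7/4, -3/8, 7, 66/7, 2⋅√3}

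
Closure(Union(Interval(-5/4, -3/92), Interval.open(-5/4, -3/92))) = Interval(-5/4, -3/92)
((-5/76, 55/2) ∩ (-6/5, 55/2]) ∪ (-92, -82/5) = (-92, -82/5) ∪ (-5/76, 55/2)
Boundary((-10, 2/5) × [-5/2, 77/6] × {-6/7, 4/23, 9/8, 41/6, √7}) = [-10, 2/5] × [-5/2, 77/6] × {-6/7, 4/23, 9/8, 41/6, √7}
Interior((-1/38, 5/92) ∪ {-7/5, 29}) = (-1/38, 5/92)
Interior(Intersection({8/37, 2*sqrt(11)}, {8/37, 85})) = EmptySet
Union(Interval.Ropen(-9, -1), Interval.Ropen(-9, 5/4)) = Interval.Ropen(-9, 5/4)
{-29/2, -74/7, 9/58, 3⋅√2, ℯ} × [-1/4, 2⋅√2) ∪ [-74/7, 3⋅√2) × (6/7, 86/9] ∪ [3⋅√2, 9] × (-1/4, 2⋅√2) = ([-74/7, 3⋅√2) × (6/7, 86/9]) ∪ ([3⋅√2, 9] × (-1/4, 2⋅√2)) ∪ ({-29/2, -74/7, 9/58, 3⋅√2, ℯ} × [-1/4, 2⋅√2))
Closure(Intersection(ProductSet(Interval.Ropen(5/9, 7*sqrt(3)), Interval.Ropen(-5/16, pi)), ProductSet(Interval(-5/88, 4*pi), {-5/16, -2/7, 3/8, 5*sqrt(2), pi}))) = ProductSet(Interval(5/9, 7*sqrt(3)), {-5/16, -2/7, 3/8})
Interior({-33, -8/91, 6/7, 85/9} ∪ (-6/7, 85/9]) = (-6/7, 85/9)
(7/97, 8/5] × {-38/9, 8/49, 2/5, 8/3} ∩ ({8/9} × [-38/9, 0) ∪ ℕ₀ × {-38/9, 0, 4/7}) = ({8/9} ∪ {1}) × {-38/9}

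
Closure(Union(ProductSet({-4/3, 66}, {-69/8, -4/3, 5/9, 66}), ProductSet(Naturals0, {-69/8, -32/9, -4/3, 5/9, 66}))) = Union(ProductSet({-4/3, 66}, {-69/8, -4/3, 5/9, 66}), ProductSet(Naturals0, {-69/8, -32/9, -4/3, 5/9, 66}))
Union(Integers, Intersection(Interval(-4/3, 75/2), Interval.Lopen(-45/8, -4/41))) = Union(Integers, Interval(-4/3, -4/41))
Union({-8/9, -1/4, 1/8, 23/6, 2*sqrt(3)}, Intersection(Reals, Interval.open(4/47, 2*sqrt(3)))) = Union({-8/9, -1/4, 23/6}, Interval.Lopen(4/47, 2*sqrt(3)))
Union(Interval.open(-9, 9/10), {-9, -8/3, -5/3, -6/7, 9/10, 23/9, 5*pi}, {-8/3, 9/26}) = Union({23/9, 5*pi}, Interval(-9, 9/10))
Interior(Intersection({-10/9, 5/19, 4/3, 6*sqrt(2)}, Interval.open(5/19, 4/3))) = EmptySet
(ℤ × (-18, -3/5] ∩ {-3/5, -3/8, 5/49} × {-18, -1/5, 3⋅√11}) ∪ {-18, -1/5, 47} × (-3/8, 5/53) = {-18, -1/5, 47} × (-3/8, 5/53)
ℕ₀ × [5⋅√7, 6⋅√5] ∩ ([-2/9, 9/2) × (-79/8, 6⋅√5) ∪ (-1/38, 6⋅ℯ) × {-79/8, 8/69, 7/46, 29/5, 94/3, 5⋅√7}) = ({0, 1, …, 16} × {5⋅√7}) ∪ ({0, 1, …, 4} × [5⋅√7, 6⋅√5))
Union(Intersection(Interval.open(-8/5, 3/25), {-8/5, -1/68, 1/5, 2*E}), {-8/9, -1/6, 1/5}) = {-8/9, -1/6, -1/68, 1/5}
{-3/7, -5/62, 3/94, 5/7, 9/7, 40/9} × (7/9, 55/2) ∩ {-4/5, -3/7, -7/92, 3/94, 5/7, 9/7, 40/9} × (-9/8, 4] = {-3/7, 3/94, 5/7, 9/7, 40/9} × (7/9, 4]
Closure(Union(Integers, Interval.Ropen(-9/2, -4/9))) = Union(Integers, Interval(-9/2, -4/9))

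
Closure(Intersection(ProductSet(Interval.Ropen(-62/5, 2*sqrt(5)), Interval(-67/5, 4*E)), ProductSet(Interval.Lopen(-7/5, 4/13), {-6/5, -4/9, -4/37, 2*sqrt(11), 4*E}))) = ProductSet(Interval(-7/5, 4/13), {-6/5, -4/9, -4/37, 2*sqrt(11), 4*E})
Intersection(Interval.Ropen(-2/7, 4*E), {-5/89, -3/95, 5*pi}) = {-5/89, -3/95}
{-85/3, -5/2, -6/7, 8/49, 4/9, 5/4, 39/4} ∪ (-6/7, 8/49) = {-85/3, -5/2, 4/9, 5/4, 39/4} ∪ [-6/7, 8/49]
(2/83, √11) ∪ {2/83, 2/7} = [2/83, √11)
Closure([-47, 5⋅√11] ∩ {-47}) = {-47}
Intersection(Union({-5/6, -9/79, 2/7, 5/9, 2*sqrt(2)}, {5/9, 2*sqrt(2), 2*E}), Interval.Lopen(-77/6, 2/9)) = {-5/6, -9/79}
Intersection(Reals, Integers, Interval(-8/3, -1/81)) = Range(-2, 0, 1)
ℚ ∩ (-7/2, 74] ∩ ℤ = {-3, -2, …, 74}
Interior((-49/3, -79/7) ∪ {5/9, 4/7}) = (-49/3, -79/7)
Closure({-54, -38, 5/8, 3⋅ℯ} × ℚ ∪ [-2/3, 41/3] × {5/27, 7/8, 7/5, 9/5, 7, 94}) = ({-54, -38, 5/8, 3⋅ℯ} × ℝ) ∪ ([-2/3, 41/3] × {5/27, 7/8, 7/5, 9/5, 7, 94})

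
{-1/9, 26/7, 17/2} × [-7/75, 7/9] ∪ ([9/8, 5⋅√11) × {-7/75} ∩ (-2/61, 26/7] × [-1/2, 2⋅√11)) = ([9/8, 26/7] × {-7/75}) ∪ ({-1/9, 26/7, 17/2} × [-7/75, 7/9])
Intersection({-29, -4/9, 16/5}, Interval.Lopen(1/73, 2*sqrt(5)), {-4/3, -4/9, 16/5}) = {16/5}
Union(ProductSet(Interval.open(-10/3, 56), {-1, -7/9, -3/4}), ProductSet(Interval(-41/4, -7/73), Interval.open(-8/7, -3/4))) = Union(ProductSet(Interval(-41/4, -7/73), Interval.open(-8/7, -3/4)), ProductSet(Interval.open(-10/3, 56), {-1, -7/9, -3/4}))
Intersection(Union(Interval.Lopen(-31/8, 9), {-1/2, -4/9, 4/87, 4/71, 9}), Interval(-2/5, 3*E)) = Interval(-2/5, 3*E)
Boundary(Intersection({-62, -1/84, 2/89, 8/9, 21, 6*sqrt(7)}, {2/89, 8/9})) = {2/89, 8/9}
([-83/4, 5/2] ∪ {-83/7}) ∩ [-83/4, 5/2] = [-83/4, 5/2]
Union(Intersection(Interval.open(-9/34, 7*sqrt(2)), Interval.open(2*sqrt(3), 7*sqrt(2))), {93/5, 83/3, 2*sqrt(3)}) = Union({93/5, 83/3}, Interval.Ropen(2*sqrt(3), 7*sqrt(2)))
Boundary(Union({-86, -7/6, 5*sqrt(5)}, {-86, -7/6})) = {-86, -7/6, 5*sqrt(5)}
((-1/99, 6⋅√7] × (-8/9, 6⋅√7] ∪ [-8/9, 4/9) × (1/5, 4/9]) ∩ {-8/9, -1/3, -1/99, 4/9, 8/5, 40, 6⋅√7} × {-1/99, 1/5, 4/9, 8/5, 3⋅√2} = ({-8/9, -1/3, -1/99} × {4/9}) ∪ ({4/9, 8/5, 6⋅√7} × {-1/99, 1/5, 4/9, 8/5, 3⋅√2})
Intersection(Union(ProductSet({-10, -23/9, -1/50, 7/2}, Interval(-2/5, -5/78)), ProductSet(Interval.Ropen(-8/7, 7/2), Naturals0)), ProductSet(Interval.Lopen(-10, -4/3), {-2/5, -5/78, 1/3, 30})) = ProductSet({-23/9}, {-2/5, -5/78})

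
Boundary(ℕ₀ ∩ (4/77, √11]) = {1, 2, 3}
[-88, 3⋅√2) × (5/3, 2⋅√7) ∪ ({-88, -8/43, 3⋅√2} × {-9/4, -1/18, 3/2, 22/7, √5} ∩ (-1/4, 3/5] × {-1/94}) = [-88, 3⋅√2) × (5/3, 2⋅√7)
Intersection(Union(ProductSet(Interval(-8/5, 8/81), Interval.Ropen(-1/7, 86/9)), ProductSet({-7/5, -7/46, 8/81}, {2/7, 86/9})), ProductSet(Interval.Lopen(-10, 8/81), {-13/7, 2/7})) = ProductSet(Interval(-8/5, 8/81), {2/7})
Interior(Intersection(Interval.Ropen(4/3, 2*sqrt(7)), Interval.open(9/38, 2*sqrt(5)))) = Interval.open(4/3, 2*sqrt(5))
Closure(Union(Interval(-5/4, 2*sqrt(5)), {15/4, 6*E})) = Union({6*E}, Interval(-5/4, 2*sqrt(5)))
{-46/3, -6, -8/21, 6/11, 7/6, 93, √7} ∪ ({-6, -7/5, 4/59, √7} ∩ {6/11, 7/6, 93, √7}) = {-46/3, -6, -8/21, 6/11, 7/6, 93, √7}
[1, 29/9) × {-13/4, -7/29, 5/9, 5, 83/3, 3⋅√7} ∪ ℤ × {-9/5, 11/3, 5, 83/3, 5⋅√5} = (ℤ × {-9/5, 11/3, 5, 83/3, 5⋅√5}) ∪ ([1, 29/9) × {-13/4, -7/29, 5/9, 5, 83/3, 3⋅√7})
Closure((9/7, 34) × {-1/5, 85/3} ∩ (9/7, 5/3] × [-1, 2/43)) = [9/7, 5/3] × {-1/5}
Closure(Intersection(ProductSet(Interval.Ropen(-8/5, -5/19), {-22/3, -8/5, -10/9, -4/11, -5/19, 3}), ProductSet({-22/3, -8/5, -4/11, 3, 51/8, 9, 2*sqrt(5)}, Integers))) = ProductSet({-8/5, -4/11}, {3})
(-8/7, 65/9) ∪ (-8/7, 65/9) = (-8/7, 65/9)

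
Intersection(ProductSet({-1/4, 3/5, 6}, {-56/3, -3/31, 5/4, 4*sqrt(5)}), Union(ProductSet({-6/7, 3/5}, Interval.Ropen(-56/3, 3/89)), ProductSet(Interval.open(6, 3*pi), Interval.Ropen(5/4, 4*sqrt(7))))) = ProductSet({3/5}, {-56/3, -3/31})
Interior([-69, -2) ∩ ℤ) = ∅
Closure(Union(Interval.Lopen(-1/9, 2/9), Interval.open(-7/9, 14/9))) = Interval(-7/9, 14/9)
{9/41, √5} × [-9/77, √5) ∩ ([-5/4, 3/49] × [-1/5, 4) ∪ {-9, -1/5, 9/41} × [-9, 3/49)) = {9/41} × [-9/77, 3/49)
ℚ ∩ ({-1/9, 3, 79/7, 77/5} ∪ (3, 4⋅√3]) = {-1/9, 79/7, 77/5} ∪ (ℚ ∩ [3, 4⋅√3])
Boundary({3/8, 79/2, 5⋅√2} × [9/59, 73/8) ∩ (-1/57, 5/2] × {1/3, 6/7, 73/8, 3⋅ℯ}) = {3/8} × {1/3, 6/7, 3⋅ℯ}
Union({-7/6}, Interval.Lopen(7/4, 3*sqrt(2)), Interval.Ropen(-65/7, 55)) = Interval.Ropen(-65/7, 55)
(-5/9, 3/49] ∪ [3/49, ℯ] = (-5/9, ℯ]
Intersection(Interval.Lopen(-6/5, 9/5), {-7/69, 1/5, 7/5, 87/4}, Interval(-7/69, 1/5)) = {-7/69, 1/5}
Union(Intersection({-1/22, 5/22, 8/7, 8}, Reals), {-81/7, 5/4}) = {-81/7, -1/22, 5/22, 8/7, 5/4, 8}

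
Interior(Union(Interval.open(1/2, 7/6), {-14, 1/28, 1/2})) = Interval.open(1/2, 7/6)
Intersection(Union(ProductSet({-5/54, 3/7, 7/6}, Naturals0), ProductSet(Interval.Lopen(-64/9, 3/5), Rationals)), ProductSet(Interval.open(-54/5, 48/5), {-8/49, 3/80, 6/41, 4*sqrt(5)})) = ProductSet(Interval.Lopen(-64/9, 3/5), {-8/49, 3/80, 6/41})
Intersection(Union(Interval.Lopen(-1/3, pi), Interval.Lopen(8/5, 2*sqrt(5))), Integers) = Range(0, 5, 1)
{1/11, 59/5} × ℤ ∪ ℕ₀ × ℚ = (ℕ₀ × ℚ) ∪ ({1/11, 59/5} × ℤ)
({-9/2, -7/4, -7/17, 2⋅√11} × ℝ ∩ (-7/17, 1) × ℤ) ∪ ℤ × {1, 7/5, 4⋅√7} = ℤ × {1, 7/5, 4⋅√7}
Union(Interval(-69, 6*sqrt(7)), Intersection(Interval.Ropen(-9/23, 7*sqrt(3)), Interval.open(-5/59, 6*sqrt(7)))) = Interval(-69, 6*sqrt(7))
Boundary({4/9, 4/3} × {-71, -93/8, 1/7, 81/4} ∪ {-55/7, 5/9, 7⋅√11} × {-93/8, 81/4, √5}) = ({4/9, 4/3} × {-71, -93/8, 1/7, 81/4}) ∪ ({-55/7, 5/9, 7⋅√11} × {-93/8, 81/4, √5})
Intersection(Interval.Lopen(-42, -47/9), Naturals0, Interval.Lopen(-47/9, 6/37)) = EmptySet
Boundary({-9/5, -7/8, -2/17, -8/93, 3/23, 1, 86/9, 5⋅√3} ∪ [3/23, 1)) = {-9/5, -7/8, -2/17, -8/93, 3/23, 1, 86/9, 5⋅√3}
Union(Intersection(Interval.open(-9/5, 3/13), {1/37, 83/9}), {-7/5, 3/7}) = {-7/5, 1/37, 3/7}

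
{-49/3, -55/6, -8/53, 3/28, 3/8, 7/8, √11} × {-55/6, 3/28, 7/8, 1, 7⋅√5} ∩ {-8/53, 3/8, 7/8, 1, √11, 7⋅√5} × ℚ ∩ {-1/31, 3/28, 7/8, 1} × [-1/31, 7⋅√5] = {7/8} × {3/28, 7/8, 1}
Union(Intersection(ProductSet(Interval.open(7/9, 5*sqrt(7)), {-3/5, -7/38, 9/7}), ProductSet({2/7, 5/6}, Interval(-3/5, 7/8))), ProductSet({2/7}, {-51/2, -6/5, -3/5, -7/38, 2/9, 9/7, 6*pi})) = Union(ProductSet({2/7}, {-51/2, -6/5, -3/5, -7/38, 2/9, 9/7, 6*pi}), ProductSet({5/6}, {-3/5, -7/38}))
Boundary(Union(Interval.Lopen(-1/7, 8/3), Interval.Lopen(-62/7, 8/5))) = {-62/7, 8/3}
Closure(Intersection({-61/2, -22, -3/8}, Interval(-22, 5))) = {-22, -3/8}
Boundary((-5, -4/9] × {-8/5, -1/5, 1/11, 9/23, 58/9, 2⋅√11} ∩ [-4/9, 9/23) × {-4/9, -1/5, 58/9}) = {-4/9} × {-1/5, 58/9}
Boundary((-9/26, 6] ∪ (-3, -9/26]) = {-3, 6}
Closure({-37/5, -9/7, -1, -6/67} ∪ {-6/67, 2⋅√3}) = {-37/5, -9/7, -1, -6/67, 2⋅√3}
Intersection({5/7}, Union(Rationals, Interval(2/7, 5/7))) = {5/7}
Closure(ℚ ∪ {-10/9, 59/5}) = ℝ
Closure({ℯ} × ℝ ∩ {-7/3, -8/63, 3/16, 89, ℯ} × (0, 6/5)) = {ℯ} × [0, 6/5]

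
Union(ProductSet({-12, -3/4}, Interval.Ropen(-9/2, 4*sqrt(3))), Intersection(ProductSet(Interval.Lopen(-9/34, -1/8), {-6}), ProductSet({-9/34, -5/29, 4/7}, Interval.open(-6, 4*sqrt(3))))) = ProductSet({-12, -3/4}, Interval.Ropen(-9/2, 4*sqrt(3)))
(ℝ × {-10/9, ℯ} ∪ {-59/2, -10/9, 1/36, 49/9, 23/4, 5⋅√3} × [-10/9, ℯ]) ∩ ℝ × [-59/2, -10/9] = ℝ × {-10/9}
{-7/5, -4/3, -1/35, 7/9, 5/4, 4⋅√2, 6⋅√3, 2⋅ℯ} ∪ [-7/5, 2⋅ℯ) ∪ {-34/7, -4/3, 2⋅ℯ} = {-34/7, 4⋅√2, 6⋅√3} ∪ [-7/5, 2⋅ℯ]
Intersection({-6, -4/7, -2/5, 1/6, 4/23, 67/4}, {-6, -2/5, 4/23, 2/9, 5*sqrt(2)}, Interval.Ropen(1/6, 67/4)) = {4/23}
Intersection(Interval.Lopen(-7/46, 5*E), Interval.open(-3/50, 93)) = Interval.Lopen(-3/50, 5*E)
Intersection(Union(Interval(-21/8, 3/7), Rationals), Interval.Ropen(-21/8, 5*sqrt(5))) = Union(Intersection(Interval.Ropen(-21/8, 5*sqrt(5)), Rationals), Interval(-21/8, 3/7))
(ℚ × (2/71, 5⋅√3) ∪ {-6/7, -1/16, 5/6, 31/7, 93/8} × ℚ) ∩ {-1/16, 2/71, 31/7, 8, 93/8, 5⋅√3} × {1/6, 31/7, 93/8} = ({-1/16, 31/7, 93/8} × {1/6, 31/7, 93/8}) ∪ ({-1/16, 2/71, 31/7, 8, 93/8} × {1/6, 31/7})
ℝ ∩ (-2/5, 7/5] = (-2/5, 7/5]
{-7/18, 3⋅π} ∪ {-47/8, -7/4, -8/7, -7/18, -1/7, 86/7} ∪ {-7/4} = {-47/8, -7/4, -8/7, -7/18, -1/7, 86/7, 3⋅π}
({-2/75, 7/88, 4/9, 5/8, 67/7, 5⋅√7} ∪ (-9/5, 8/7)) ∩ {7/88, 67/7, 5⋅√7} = {7/88, 67/7, 5⋅√7}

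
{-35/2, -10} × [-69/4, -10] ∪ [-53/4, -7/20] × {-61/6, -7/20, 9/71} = ({-35/2, -10} × [-69/4, -10]) ∪ ([-53/4, -7/20] × {-61/6, -7/20, 9/71})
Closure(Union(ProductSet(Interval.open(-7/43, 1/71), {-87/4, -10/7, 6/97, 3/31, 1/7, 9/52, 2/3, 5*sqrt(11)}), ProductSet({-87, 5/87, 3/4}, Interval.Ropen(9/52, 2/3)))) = Union(ProductSet({-87, 5/87, 3/4}, Interval(9/52, 2/3)), ProductSet(Interval(-7/43, 1/71), {-87/4, -10/7, 6/97, 3/31, 1/7, 9/52, 2/3, 5*sqrt(11)}))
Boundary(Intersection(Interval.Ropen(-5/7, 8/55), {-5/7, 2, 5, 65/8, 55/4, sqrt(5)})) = {-5/7}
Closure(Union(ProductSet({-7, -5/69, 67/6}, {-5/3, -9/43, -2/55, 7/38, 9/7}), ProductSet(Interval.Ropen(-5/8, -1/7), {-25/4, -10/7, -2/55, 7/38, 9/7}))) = Union(ProductSet({-7, -5/69, 67/6}, {-5/3, -9/43, -2/55, 7/38, 9/7}), ProductSet(Interval(-5/8, -1/7), {-25/4, -10/7, -2/55, 7/38, 9/7}))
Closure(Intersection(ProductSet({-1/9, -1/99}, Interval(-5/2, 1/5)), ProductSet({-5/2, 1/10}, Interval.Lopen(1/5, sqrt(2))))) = EmptySet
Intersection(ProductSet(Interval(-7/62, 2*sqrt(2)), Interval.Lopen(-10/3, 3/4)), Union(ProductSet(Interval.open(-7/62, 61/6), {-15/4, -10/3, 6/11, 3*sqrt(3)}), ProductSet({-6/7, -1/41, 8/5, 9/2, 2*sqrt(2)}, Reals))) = Union(ProductSet({-1/41, 8/5, 2*sqrt(2)}, Interval.Lopen(-10/3, 3/4)), ProductSet(Interval.Lopen(-7/62, 2*sqrt(2)), {6/11}))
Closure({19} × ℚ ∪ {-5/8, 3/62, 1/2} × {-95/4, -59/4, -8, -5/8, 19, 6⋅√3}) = ({19} × ℝ) ∪ ({-5/8, 3/62, 1/2} × {-95/4, -59/4, -8, -5/8, 19, 6⋅√3})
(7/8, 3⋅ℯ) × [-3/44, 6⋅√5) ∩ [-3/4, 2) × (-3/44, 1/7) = (7/8, 2) × (-3/44, 1/7)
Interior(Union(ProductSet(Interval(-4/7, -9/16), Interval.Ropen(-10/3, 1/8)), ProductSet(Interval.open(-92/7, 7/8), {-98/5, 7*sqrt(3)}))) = ProductSet(Interval.open(-4/7, -9/16), Interval.open(-10/3, 1/8))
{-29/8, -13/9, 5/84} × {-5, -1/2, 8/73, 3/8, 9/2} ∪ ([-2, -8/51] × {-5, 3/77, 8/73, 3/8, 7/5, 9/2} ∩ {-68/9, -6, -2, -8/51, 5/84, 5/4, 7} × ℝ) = ({-2, -8/51} × {-5, 3/77, 8/73, 3/8, 7/5, 9/2}) ∪ ({-29/8, -13/9, 5/84} × {-5, -1/2, 8/73, 3/8, 9/2})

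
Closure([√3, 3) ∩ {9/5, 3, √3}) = {9/5, √3}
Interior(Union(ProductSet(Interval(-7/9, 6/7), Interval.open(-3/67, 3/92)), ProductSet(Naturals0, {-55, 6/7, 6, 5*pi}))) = ProductSet(Union(Complement(Interval.open(-7/9, 6/7), Naturals0), Interval.open(-7/9, 6/7)), Interval.open(-3/67, 3/92))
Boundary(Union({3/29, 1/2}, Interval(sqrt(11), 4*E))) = {3/29, 1/2, sqrt(11), 4*E}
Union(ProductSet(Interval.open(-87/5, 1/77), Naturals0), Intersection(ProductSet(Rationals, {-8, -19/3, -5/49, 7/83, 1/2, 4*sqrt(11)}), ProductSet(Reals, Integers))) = Union(ProductSet(Interval.open(-87/5, 1/77), Naturals0), ProductSet(Rationals, {-8}))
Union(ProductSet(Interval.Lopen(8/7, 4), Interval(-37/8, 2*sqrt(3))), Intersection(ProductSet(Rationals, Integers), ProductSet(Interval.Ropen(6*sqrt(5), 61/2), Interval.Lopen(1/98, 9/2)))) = Union(ProductSet(Intersection(Interval.Ropen(6*sqrt(5), 61/2), Rationals), Range(1, 5, 1)), ProductSet(Interval.Lopen(8/7, 4), Interval(-37/8, 2*sqrt(3))))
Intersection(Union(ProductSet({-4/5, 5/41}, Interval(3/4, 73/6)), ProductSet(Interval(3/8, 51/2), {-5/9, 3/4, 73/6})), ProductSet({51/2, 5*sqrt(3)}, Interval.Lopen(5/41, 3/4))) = ProductSet({51/2, 5*sqrt(3)}, {3/4})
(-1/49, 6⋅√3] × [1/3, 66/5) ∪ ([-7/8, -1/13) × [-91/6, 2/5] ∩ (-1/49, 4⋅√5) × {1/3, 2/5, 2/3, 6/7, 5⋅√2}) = (-1/49, 6⋅√3] × [1/3, 66/5)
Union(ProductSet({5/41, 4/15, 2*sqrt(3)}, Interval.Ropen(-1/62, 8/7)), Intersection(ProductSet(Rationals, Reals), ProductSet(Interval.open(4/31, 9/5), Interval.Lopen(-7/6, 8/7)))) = Union(ProductSet({5/41, 4/15, 2*sqrt(3)}, Interval.Ropen(-1/62, 8/7)), ProductSet(Intersection(Interval.open(4/31, 9/5), Rationals), Interval.Lopen(-7/6, 8/7)))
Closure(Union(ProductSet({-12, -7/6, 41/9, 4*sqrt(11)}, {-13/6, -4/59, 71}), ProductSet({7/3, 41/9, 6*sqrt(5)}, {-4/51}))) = Union(ProductSet({7/3, 41/9, 6*sqrt(5)}, {-4/51}), ProductSet({-12, -7/6, 41/9, 4*sqrt(11)}, {-13/6, -4/59, 71}))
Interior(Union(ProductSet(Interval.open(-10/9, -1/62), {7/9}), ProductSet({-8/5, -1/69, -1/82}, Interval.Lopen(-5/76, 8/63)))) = EmptySet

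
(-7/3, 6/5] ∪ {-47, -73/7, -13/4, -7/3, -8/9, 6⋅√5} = {-47, -73/7, -13/4, 6⋅√5} ∪ [-7/3, 6/5]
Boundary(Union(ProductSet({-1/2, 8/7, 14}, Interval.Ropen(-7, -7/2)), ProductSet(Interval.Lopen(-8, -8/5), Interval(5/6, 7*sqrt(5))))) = Union(ProductSet({-8, -8/5}, Interval(5/6, 7*sqrt(5))), ProductSet({-1/2, 8/7, 14}, Interval(-7, -7/2)), ProductSet(Interval(-8, -8/5), {5/6, 7*sqrt(5)}))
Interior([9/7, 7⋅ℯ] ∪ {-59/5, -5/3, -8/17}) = (9/7, 7⋅ℯ)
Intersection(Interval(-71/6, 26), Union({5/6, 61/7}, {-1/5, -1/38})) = {-1/5, -1/38, 5/6, 61/7}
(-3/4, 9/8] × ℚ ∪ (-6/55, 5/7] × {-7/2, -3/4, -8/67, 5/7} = (-3/4, 9/8] × ℚ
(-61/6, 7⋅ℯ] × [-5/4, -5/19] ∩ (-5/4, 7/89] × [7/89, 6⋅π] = ∅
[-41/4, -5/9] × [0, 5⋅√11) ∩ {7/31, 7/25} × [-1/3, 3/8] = ∅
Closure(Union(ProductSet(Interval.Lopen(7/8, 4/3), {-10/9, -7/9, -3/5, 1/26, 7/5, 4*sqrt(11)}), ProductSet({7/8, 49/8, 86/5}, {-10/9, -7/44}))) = Union(ProductSet({7/8, 49/8, 86/5}, {-10/9, -7/44}), ProductSet(Interval(7/8, 4/3), {-10/9, -7/9, -3/5, 1/26, 7/5, 4*sqrt(11)}))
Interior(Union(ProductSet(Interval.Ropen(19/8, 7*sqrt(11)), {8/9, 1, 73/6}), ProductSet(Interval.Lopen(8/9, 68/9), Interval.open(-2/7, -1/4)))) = ProductSet(Interval.open(8/9, 68/9), Interval.open(-2/7, -1/4))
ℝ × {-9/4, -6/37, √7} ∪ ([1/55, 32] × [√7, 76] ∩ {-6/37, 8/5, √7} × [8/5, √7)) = ℝ × {-9/4, -6/37, √7}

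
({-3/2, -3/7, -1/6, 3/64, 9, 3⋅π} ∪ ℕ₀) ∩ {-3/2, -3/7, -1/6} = {-3/2, -3/7, -1/6}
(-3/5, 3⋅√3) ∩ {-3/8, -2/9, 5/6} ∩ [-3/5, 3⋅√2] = {-3/8, -2/9, 5/6}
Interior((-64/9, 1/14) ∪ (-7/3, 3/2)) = (-64/9, 3/2)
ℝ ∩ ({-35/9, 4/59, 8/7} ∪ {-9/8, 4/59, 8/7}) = {-35/9, -9/8, 4/59, 8/7}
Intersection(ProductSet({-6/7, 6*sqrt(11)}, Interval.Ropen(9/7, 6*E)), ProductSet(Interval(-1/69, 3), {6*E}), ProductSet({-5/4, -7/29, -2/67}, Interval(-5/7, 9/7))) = EmptySet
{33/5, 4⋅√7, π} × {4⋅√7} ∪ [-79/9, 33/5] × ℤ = ([-79/9, 33/5] × ℤ) ∪ ({33/5, 4⋅√7, π} × {4⋅√7})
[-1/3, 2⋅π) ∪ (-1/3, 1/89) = [-1/3, 2⋅π)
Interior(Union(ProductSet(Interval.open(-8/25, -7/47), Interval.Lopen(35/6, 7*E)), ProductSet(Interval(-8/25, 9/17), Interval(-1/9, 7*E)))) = ProductSet(Interval.open(-8/25, 9/17), Interval.open(-1/9, 7*E))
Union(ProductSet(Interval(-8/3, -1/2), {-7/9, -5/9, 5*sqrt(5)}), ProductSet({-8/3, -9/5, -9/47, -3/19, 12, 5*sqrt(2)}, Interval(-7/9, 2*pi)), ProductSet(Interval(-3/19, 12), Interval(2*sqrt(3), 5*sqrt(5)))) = Union(ProductSet({-8/3, -9/5, -9/47, -3/19, 12, 5*sqrt(2)}, Interval(-7/9, 2*pi)), ProductSet(Interval(-8/3, -1/2), {-7/9, -5/9, 5*sqrt(5)}), ProductSet(Interval(-3/19, 12), Interval(2*sqrt(3), 5*sqrt(5))))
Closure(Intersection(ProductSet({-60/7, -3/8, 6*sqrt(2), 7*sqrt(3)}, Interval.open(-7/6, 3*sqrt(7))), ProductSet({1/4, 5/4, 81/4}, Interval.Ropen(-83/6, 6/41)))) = EmptySet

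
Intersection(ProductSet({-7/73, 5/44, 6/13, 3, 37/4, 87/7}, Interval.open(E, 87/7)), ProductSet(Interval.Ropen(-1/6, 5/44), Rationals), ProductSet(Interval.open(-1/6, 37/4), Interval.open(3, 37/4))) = ProductSet({-7/73}, Intersection(Interval.open(3, 37/4), Rationals))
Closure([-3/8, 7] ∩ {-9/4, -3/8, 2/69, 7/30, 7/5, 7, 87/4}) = {-3/8, 2/69, 7/30, 7/5, 7}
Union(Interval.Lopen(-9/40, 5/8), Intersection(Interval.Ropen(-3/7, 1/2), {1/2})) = Interval.Lopen(-9/40, 5/8)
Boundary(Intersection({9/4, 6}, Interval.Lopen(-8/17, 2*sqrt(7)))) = {9/4}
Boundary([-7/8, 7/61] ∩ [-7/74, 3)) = {-7/74, 7/61}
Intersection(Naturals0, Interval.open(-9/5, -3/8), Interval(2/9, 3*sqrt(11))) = EmptySet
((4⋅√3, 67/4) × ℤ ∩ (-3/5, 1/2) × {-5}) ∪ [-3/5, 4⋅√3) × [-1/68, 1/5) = [-3/5, 4⋅√3) × [-1/68, 1/5)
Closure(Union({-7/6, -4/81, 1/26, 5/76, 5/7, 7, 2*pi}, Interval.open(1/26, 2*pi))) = Union({-7/6, -4/81, 7}, Interval(1/26, 2*pi))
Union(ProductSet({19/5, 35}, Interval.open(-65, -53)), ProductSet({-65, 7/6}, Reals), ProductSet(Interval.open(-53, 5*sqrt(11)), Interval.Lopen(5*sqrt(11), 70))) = Union(ProductSet({-65, 7/6}, Reals), ProductSet({19/5, 35}, Interval.open(-65, -53)), ProductSet(Interval.open(-53, 5*sqrt(11)), Interval.Lopen(5*sqrt(11), 70)))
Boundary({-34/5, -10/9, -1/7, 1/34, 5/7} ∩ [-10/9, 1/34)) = {-10/9, -1/7}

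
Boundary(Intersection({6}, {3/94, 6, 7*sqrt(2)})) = {6}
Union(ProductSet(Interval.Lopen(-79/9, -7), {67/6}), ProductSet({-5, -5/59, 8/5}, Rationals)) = Union(ProductSet({-5, -5/59, 8/5}, Rationals), ProductSet(Interval.Lopen(-79/9, -7), {67/6}))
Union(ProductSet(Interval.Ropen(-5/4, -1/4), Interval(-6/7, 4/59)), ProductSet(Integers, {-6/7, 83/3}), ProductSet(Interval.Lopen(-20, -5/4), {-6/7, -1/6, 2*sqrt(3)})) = Union(ProductSet(Integers, {-6/7, 83/3}), ProductSet(Interval.Lopen(-20, -5/4), {-6/7, -1/6, 2*sqrt(3)}), ProductSet(Interval.Ropen(-5/4, -1/4), Interval(-6/7, 4/59)))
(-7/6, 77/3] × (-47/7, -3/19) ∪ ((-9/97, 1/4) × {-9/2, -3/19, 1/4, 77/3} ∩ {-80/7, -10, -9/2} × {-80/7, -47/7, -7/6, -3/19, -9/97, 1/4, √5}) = (-7/6, 77/3] × (-47/7, -3/19)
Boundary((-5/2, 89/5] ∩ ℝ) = {-5/2, 89/5}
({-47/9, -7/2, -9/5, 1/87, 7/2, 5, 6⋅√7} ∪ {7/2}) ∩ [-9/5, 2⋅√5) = {-9/5, 1/87, 7/2}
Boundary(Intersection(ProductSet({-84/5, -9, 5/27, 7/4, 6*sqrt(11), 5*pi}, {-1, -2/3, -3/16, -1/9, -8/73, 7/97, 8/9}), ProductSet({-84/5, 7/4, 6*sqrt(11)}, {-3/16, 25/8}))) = ProductSet({-84/5, 7/4, 6*sqrt(11)}, {-3/16})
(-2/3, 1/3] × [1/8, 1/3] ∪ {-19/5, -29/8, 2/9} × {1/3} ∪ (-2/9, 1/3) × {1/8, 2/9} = ({-19/5, -29/8, 2/9} × {1/3}) ∪ ((-2/3, 1/3] × [1/8, 1/3])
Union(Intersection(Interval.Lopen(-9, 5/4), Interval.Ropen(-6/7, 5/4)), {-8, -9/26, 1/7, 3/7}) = Union({-8}, Interval.Ropen(-6/7, 5/4))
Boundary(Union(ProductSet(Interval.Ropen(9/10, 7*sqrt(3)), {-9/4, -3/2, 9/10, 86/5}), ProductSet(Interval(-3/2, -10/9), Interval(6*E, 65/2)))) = Union(ProductSet({-3/2, -10/9}, Interval(6*E, 65/2)), ProductSet(Interval(-3/2, -10/9), {65/2, 6*E}), ProductSet(Interval(9/10, 7*sqrt(3)), {-9/4, -3/2, 9/10, 86/5}))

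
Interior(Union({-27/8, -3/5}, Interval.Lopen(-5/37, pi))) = Interval.open(-5/37, pi)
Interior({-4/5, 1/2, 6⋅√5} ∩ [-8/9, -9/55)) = ∅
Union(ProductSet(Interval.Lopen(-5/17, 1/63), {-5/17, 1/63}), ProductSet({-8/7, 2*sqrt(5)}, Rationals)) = Union(ProductSet({-8/7, 2*sqrt(5)}, Rationals), ProductSet(Interval.Lopen(-5/17, 1/63), {-5/17, 1/63}))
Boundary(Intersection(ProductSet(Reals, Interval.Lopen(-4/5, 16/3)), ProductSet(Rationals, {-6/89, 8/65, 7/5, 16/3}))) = ProductSet(Reals, {-6/89, 8/65, 7/5, 16/3})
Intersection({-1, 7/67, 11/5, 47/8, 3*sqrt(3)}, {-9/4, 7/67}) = {7/67}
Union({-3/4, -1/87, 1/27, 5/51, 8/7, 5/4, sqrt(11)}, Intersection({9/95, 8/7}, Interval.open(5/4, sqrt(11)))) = {-3/4, -1/87, 1/27, 5/51, 8/7, 5/4, sqrt(11)}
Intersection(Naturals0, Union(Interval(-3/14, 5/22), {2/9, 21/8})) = Range(0, 1, 1)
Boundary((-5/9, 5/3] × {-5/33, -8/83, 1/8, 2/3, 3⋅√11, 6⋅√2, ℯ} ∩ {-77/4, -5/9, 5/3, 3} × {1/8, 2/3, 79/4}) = {5/3} × {1/8, 2/3}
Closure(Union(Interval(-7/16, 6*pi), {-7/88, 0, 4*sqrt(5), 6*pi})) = Interval(-7/16, 6*pi)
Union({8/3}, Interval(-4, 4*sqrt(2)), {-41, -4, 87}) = Union({-41, 87}, Interval(-4, 4*sqrt(2)))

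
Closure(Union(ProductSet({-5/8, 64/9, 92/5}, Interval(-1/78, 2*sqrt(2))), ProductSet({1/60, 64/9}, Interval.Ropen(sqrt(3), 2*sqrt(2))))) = Union(ProductSet({1/60, 64/9}, Interval(sqrt(3), 2*sqrt(2))), ProductSet({-5/8, 64/9, 92/5}, Interval(-1/78, 2*sqrt(2))))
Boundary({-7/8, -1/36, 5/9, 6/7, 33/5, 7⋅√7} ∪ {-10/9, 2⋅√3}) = {-10/9, -7/8, -1/36, 5/9, 6/7, 33/5, 2⋅√3, 7⋅√7}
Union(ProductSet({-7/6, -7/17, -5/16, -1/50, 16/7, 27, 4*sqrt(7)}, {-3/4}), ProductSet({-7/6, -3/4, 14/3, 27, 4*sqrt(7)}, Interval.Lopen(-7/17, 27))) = Union(ProductSet({-7/6, -3/4, 14/3, 27, 4*sqrt(7)}, Interval.Lopen(-7/17, 27)), ProductSet({-7/6, -7/17, -5/16, -1/50, 16/7, 27, 4*sqrt(7)}, {-3/4}))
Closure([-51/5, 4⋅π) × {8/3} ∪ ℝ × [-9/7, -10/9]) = (ℝ × [-9/7, -10/9]) ∪ ([-51/5, 4⋅π] × {8/3})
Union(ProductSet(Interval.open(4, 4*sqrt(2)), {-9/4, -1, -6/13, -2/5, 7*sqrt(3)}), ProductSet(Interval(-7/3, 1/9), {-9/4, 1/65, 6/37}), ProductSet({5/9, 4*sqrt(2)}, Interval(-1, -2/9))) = Union(ProductSet({5/9, 4*sqrt(2)}, Interval(-1, -2/9)), ProductSet(Interval(-7/3, 1/9), {-9/4, 1/65, 6/37}), ProductSet(Interval.open(4, 4*sqrt(2)), {-9/4, -1, -6/13, -2/5, 7*sqrt(3)}))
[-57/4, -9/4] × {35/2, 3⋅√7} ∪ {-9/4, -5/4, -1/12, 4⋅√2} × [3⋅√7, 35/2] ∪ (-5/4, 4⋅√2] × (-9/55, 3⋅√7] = ([-57/4, -9/4] × {35/2, 3⋅√7}) ∪ ({-9/4, -5/4, -1/12, 4⋅√2} × [3⋅√7, 35/2]) ∪ ((-5/4, 4⋅√2] × (-9/55, 3⋅√7])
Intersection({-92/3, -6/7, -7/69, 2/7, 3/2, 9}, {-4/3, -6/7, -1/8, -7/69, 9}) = {-6/7, -7/69, 9}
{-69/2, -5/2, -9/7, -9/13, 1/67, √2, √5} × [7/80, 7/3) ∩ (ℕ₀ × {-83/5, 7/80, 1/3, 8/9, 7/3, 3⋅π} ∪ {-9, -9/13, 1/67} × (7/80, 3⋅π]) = {-9/13, 1/67} × (7/80, 7/3)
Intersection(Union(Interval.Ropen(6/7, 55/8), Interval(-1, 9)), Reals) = Interval(-1, 9)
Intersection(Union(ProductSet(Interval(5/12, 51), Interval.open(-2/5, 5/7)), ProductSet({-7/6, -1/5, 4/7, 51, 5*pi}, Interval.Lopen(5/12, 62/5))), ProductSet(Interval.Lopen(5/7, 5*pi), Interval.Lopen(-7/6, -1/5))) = ProductSet(Interval.Lopen(5/7, 5*pi), Interval.Lopen(-2/5, -1/5))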